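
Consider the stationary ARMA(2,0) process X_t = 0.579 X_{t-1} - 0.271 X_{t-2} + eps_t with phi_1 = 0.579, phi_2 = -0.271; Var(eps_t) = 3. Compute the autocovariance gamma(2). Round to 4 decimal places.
\gamma(2) = -0.0296

Multiply the model equation by X_{t-k} and take expectations. With theta_0 = psi_0 = 1 and psi_j the MA(infinity) weights, this gives
  gamma(k) - sum_i phi_i gamma(k-i) = c_k,
  c_k = sigma^2 * sum_{j=k..q} theta_j psi_{j-k}   (c_k = 0 for k > q),
using gamma(-m) = gamma(m).
Pure AR (q = 0): c_0 = sigma^2 = 3, c_k = 0 for k >= 1.
Equations for k = 0, 1, 2 (AR order 2, c_2 = 0):
  (E0) gamma(0) = phi_1 gamma(1) + phi_2 gamma(2) + c_0
  (E1) gamma(1) = phi_1 gamma(0) + phi_2 gamma(1) + c_1
  (E2) gamma(2) = phi_1 gamma(1) + phi_2 gamma(0)
From (E1): gamma(1) = A gamma(0) + B with
  A = phi_1 / (1 - phi_2) = 0.579 / 1.271 = 0.455547,   B = c_1 / (1 - phi_2) = 0 / 1.271 = 0.
Insert (E2) into (E0): gamma(0) (1 - phi_2^2) = phi_1 (1 + phi_2) gamma(1) + c_0.
  phi_1 (1 + phi_2) = (0.579)(0.729) = 0.422091,   1 - phi_2^2 = 0.926559.
Replace gamma(1) by A gamma(0) + B and collect gamma(0):
  gamma(0) [0.926559 - (0.422091)(0.455547)] = c_0 = 3
  gamma(0) * 0.734277 = 3
  gamma(0) = 3 / 0.734277 = 4.085653.
  gamma(1) = A gamma(0) = (0.455547)(4.085653) = 1.861206.
  gamma(2) = phi_1 gamma(1) + phi_2 gamma(0) = (0.579)(1.861206) + (-0.271)(4.085653) = -0.029574.
Therefore gamma(2) = -0.0296 (to 4 decimal places).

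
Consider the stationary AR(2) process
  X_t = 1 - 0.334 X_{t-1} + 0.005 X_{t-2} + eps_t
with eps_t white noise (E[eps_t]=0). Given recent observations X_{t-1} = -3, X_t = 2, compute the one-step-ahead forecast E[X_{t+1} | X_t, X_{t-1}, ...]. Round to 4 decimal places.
E[X_{t+1} \mid \mathcal F_t] = 0.3170

For an AR(p) model X_t = c + sum_i phi_i X_{t-i} + eps_t, the
one-step-ahead conditional mean is
  E[X_{t+1} | X_t, ...] = c + sum_i phi_i X_{t+1-i}.
Substitute known values:
  E[X_{t+1} | ...] = 1 + (-0.334) * (2) + (0.005) * (-3)
                   = 0.3170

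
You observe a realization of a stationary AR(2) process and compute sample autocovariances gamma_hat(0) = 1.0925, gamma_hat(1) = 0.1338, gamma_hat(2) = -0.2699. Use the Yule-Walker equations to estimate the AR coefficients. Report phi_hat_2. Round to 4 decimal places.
\hat\phi_{2} = -0.2660

The Yule-Walker equations for an AR(p) process read, in matrix form,
  Gamma_p phi = r_p,   with   (Gamma_p)_{ij} = gamma(|i - j|),
                       (r_p)_i = gamma(i),   i,j = 1..p.
Substitute the sample gammas (Toeplitz matrix and right-hand side of size 2):
  Gamma_p = [[1.0925, 0.1338], [0.1338, 1.0925]]
  r_p     = [0.1338, -0.2699]
Written out:
  1.0925 phi_1 + 0.1338 phi_2 = 0.1338
  0.1338 phi_1 + 1.0925 phi_2 = -0.2699
Solve by Cramer's rule:
  det = gamma(0)^2 - gamma(1)^2 = (1.0925)^2 - (0.1338)^2 = 1.19355625 - 0.01790244 = 1.17565381
  phi_hat_1 = [gamma(1) gamma(0) - gamma(1) gamma(2)] / det = [(0.1338)(1.0925) - (0.1338)(-0.2699)] / 1.17565381 = 0.18228912 / 1.17565381 = 0.1551
  phi_hat_2 = [gamma(0) gamma(2) - gamma(1)^2] / det = [(1.0925)(-0.2699) - (0.1338)^2] / 1.17565381 = -0.31276819 / 1.17565381 = -0.266
So phi_hat = [0.1551, -0.2660].
Therefore phi_hat_2 = -0.2660.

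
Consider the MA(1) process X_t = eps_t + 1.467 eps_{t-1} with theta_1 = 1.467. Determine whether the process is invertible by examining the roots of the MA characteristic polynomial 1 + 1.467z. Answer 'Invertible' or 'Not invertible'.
\text{Not invertible}

The MA(q) characteristic polynomial is P(z) = 1 + 1.467z.
Invertibility requires all roots to lie outside the unit circle, i.e. |z| > 1 for every root.
This is linear in z: 1 + (1.467) z = 0  =>  z = -1/(1.467) = -0.681663,  |z| = 0.681663.
Moduli of all roots: 0.6817.
All moduli strictly greater than 1? No.
Verdict: Not invertible.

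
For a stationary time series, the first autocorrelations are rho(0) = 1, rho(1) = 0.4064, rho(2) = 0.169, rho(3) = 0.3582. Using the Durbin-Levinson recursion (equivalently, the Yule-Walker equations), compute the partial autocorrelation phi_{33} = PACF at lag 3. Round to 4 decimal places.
\phi_{33} = 0.3449

The PACF at lag k is phi_{kk}, the last component of the solution
to the Yule-Walker system G_k phi = r_k where
  (G_k)_{ij} = rho(|i - j|), (r_k)_i = rho(i), i,j = 1..k.
Equivalently, Durbin-Levinson gives phi_{kk} iteratively:
  phi_{11} = rho(1)
  phi_{kk} = [rho(k) - sum_{j=1..k-1} phi_{k-1,j} rho(k-j)]
            / [1 - sum_{j=1..k-1} phi_{k-1,j} rho(j)],
  phi_{k,j} = phi_{k-1,j} - phi_{kk} phi_{k-1,k-j},  j = 1..k-1.
Step k = 1:
  phi_11 = rho(1) = 0.4064.
Step k = 2:
  phi_22 = [rho(2) - phi_11 rho(1)] / [1 - phi_11 rho(1)] = [0.169 - (0.4064)(0.4064)] / [1 - (0.4064)(0.4064)]
         = 0.00383904 / 0.83483904 = 0.004599.
  Update: phi_21 = phi_11 - phi_22 phi_11 = 0.4064 - (0.004599)(0.4064) = 0.404531.
Step k = 3:
  phi_33 = [rho(3) - phi_21 rho(2) - phi_22 rho(1)] / [1 - phi_21 rho(1) - phi_22 rho(2)]
    numerator   = 0.3582 - (0.404531)(0.169) - (0.004599)(0.4064) = 0.28796539
    denominator = 1 - (0.404531)(0.4064) - (0.004599)(0.169) = 0.83482139
  phi_33 = 0.28796539 / 0.83482139 = 0.3449.
Therefore phi_{33} = 0.3449.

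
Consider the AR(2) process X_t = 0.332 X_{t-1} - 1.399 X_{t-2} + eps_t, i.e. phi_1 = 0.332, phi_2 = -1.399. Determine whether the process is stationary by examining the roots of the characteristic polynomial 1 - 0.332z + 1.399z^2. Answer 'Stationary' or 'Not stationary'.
\text{Not stationary}

The AR(p) characteristic polynomial is P(z) = 1 - 0.332z + 1.399z^2.
Stationarity requires all roots to lie outside the unit circle, i.e. |z| > 1 for every root.
Set 1 + (-0.332) z + (1.399) z^2 = 0, i.e. a z^2 + b z + c = 0 with a = 1.399, b = -0.332, c = 1.
Discriminant D = b^2 - 4ac = (-0.332)^2 - 4*(1.399)*1 = 0.110224 - (5.596) = -5.485776.
D < 0, so the roots are the complex-conjugate pair z = (-b +/- i sqrt(-D)) / (2a) = 0.1187 +/- 0.8371i.
For a conjugate pair |z|^2 = z * conj(z) = (product of roots) = c/a = 1/(1.399) = 0.714796, so |z| = sqrt(0.714796) = 0.8455 for both roots.
Moduli of all roots: 0.8455, 0.8455.
All moduli strictly greater than 1? No.
Verdict: Not stationary.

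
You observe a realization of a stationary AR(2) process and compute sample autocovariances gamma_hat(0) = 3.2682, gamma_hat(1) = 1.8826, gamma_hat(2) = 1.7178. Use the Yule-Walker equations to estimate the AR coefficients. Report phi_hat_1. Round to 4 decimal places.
\hat\phi_{1} = 0.4090

The Yule-Walker equations for an AR(p) process read, in matrix form,
  Gamma_p phi = r_p,   with   (Gamma_p)_{ij} = gamma(|i - j|),
                       (r_p)_i = gamma(i),   i,j = 1..p.
Substitute the sample gammas (Toeplitz matrix and right-hand side of size 2):
  Gamma_p = [[3.2682, 1.8826], [1.8826, 3.2682]]
  r_p     = [1.8826, 1.7178]
Written out:
  3.2682 phi_1 + 1.8826 phi_2 = 1.8826
  1.8826 phi_1 + 3.2682 phi_2 = 1.7178
Solve by Cramer's rule:
  det = gamma(0)^2 - gamma(1)^2 = (3.2682)^2 - (1.8826)^2 = 10.68113124 - 3.54418276 = 7.13694848
  phi_hat_1 = [gamma(1) gamma(0) - gamma(1) gamma(2)] / det = [(1.8826)(3.2682) - (1.8826)(1.7178)] / 7.13694848 = 2.91878304 / 7.13694848 = 0.409
  phi_hat_2 = [gamma(0) gamma(2) - gamma(1)^2] / det = [(3.2682)(1.7178) - (1.8826)^2] / 7.13694848 = 2.0699312 / 7.13694848 = 0.29
So phi_hat = [0.4090, 0.2900].
Therefore phi_hat_1 = 0.4090.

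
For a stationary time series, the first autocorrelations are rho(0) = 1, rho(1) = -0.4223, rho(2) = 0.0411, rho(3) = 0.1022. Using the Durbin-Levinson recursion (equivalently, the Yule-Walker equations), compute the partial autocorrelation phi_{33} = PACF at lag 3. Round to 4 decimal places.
\phi_{33} = 0.0650

The PACF at lag k is phi_{kk}, the last component of the solution
to the Yule-Walker system G_k phi = r_k where
  (G_k)_{ij} = rho(|i - j|), (r_k)_i = rho(i), i,j = 1..k.
Equivalently, Durbin-Levinson gives phi_{kk} iteratively:
  phi_{11} = rho(1)
  phi_{kk} = [rho(k) - sum_{j=1..k-1} phi_{k-1,j} rho(k-j)]
            / [1 - sum_{j=1..k-1} phi_{k-1,j} rho(j)],
  phi_{k,j} = phi_{k-1,j} - phi_{kk} phi_{k-1,k-j},  j = 1..k-1.
Step k = 1:
  phi_11 = rho(1) = -0.4223.
Step k = 2:
  phi_22 = [rho(2) - phi_11 rho(1)] / [1 - phi_11 rho(1)] = [0.0411 - (-0.4223)(-0.4223)] / [1 - (-0.4223)(-0.4223)]
         = -0.13723729 / 0.82166271 = -0.167024.
  Update: phi_21 = phi_11 - phi_22 phi_11 = -0.4223 - (-0.167024)(-0.4223) = -0.492834.
Step k = 3:
  phi_33 = [rho(3) - phi_21 rho(2) - phi_22 rho(1)] / [1 - phi_21 rho(1) - phi_22 rho(2)]
    numerator   = 0.1022 - (-0.492834)(0.0411) - (-0.167024)(-0.4223) = 0.0519213
    denominator = 1 - (-0.492834)(-0.4223) - (-0.167024)(0.0411) = 0.79874081
  phi_33 = 0.0519213 / 0.79874081 = 0.065.
Therefore phi_{33} = 0.0650.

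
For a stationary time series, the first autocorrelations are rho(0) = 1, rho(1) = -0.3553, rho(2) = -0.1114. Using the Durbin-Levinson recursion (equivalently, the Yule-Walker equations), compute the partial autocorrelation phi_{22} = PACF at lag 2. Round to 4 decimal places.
\phi_{22} = -0.2720

The PACF at lag k is phi_{kk}, the last component of the solution
to the Yule-Walker system G_k phi = r_k where
  (G_k)_{ij} = rho(|i - j|), (r_k)_i = rho(i), i,j = 1..k.
Equivalently, Durbin-Levinson gives phi_{kk} iteratively:
  phi_{11} = rho(1)
  phi_{kk} = [rho(k) - sum_{j=1..k-1} phi_{k-1,j} rho(k-j)]
            / [1 - sum_{j=1..k-1} phi_{k-1,j} rho(j)],
  phi_{k,j} = phi_{k-1,j} - phi_{kk} phi_{k-1,k-j},  j = 1..k-1.
Step k = 1:
  phi_11 = rho(1) = -0.3553.
Step k = 2:
  phi_22 = [rho(2) - phi_11 rho(1)] / [1 - phi_11 rho(1)] = [-0.1114 - (-0.3553)(-0.3553)] / [1 - (-0.3553)(-0.3553)]
         = -0.23763809 / 0.87376191 = -0.272.
Therefore phi_{22} = -0.2720.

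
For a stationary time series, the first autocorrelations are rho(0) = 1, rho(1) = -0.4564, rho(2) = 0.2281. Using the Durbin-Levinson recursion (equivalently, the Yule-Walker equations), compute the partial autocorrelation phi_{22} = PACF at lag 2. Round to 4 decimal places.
\phi_{22} = 0.0250

The PACF at lag k is phi_{kk}, the last component of the solution
to the Yule-Walker system G_k phi = r_k where
  (G_k)_{ij} = rho(|i - j|), (r_k)_i = rho(i), i,j = 1..k.
Equivalently, Durbin-Levinson gives phi_{kk} iteratively:
  phi_{11} = rho(1)
  phi_{kk} = [rho(k) - sum_{j=1..k-1} phi_{k-1,j} rho(k-j)]
            / [1 - sum_{j=1..k-1} phi_{k-1,j} rho(j)],
  phi_{k,j} = phi_{k-1,j} - phi_{kk} phi_{k-1,k-j},  j = 1..k-1.
Step k = 1:
  phi_11 = rho(1) = -0.4564.
Step k = 2:
  phi_22 = [rho(2) - phi_11 rho(1)] / [1 - phi_11 rho(1)] = [0.2281 - (-0.4564)(-0.4564)] / [1 - (-0.4564)(-0.4564)]
         = 0.01979904 / 0.79169904 = 0.025.
Therefore phi_{22} = 0.0250.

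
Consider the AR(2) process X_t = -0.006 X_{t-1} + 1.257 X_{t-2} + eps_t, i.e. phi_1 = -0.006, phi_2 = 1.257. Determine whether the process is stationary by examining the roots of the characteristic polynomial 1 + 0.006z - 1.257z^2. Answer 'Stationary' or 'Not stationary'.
\text{Not stationary}

The AR(p) characteristic polynomial is P(z) = 1 + 0.006z - 1.257z^2.
Stationarity requires all roots to lie outside the unit circle, i.e. |z| > 1 for every root.
Set 1 + (0.006) z + (-1.257) z^2 = 0, i.e. a z^2 + b z + c = 0 with a = -1.257, b = 0.006, c = 1.
Discriminant D = b^2 - 4ac = (0.006)^2 - 4*(-1.257)*1 = 0.000036 - (-5.028) = 5.028036.
D >= 0, so the roots are real: z = (-b +/- sqrt(D)) / (2a) = (-0.006 +/- 2.242328) / (-2.514).
  z_1 = (-0.006 + 2.242328) / (-2.514) = -0.8895,   |z_1| = 0.8895.
  z_2 = (-0.006 - 2.242328) / (-2.514) = 0.8943,   |z_2| = 0.8943.
Moduli of all roots: 0.8895, 0.8943.
All moduli strictly greater than 1? No.
Verdict: Not stationary.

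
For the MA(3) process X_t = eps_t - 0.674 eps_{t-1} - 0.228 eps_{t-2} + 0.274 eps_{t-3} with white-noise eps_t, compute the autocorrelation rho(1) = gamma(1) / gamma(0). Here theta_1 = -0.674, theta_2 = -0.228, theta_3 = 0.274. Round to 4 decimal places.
\rho(1) = -0.3685

For an MA(q) process with theta_0 = 1, the autocovariance is
  gamma(k) = sigma^2 * sum_{i=0..q-k} theta_i * theta_{i+k},
and rho(k) = gamma(k) / gamma(0). Sigma^2 cancels.
  numerator   = (1)*(-0.674) + (-0.674)*(-0.228) + (-0.228)*(0.274) = -0.5828.
  denominator = (1)^2 + (-0.674)^2 + (-0.228)^2 + (0.274)^2 = 1.581336.
  rho(1) = -0.5828 / 1.581336 = -0.3685.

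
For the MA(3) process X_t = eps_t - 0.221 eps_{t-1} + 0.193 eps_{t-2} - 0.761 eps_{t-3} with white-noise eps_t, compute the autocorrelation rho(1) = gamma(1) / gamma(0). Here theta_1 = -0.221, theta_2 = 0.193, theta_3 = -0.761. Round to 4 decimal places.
\rho(1) = -0.2465

For an MA(q) process with theta_0 = 1, the autocovariance is
  gamma(k) = sigma^2 * sum_{i=0..q-k} theta_i * theta_{i+k},
and rho(k) = gamma(k) / gamma(0). Sigma^2 cancels.
  numerator   = (1)*(-0.221) + (-0.221)*(0.193) + (0.193)*(-0.761) = -0.410526.
  denominator = (1)^2 + (-0.221)^2 + (0.193)^2 + (-0.761)^2 = 1.665211.
  rho(1) = -0.410526 / 1.665211 = -0.2465.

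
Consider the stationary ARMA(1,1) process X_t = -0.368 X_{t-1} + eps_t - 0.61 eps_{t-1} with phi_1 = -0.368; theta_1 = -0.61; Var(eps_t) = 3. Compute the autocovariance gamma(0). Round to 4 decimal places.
\gamma(0) = 6.3189

Multiply the model equation by X_{t-k} and take expectations. With theta_0 = psi_0 = 1 and psi_j the MA(infinity) weights, this gives
  gamma(k) - sum_i phi_i gamma(k-i) = c_k,
  c_k = sigma^2 * sum_{j=k..q} theta_j psi_{j-k}   (c_k = 0 for k > q),
using gamma(-m) = gamma(m).
psi-weights needed (psi_j = theta_j + sum_i phi_i psi_{j-i}):
  psi_1 = theta_1 + phi_1 = -0.61 + (-0.368) = -0.978
Right-hand sides:
  c_0 = sigma^2 (1 + theta_1 psi_1) = 3 * (1 + (-0.61)(-0.978)) = 3 * 1.59658 = 4.78974
  c_1 = sigma^2 theta_1 = 3 * (-0.61) = -1.83
  c_2 = 0
Equations for k = 0 and k = 1 (AR order 1):
  gamma(0) = phi_1 gamma(1) + c_0
  gamma(1) = phi_1 gamma(0) + c_1
Substituting the second into the first: gamma(0) (1 - phi_1^2) = c_0 + phi_1 c_1, so
  gamma(0) = (c_0 + phi_1 c_1) / (1 - phi_1^2) = (4.78974 + (-0.368)(-1.83)) / (1 - (-0.368)^2) = 5.46318 / 0.864576 = 6.318912.
Therefore gamma(0) = 6.3189 (to 4 decimal places).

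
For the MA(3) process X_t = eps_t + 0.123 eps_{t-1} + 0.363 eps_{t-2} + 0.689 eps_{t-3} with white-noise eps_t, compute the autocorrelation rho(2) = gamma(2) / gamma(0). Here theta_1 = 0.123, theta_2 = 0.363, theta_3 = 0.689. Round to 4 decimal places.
\rho(2) = 0.2761

For an MA(q) process with theta_0 = 1, the autocovariance is
  gamma(k) = sigma^2 * sum_{i=0..q-k} theta_i * theta_{i+k},
and rho(k) = gamma(k) / gamma(0). Sigma^2 cancels.
  numerator   = (1)*(0.363) + (0.123)*(0.689) = 0.447747.
  denominator = (1)^2 + (0.123)^2 + (0.363)^2 + (0.689)^2 = 1.621619.
  rho(2) = 0.447747 / 1.621619 = 0.2761.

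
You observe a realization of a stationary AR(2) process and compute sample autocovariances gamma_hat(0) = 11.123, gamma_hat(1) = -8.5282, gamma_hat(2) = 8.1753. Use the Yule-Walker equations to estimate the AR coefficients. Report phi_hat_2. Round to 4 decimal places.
\hat\phi_{2} = 0.3570

The Yule-Walker equations for an AR(p) process read, in matrix form,
  Gamma_p phi = r_p,   with   (Gamma_p)_{ij} = gamma(|i - j|),
                       (r_p)_i = gamma(i),   i,j = 1..p.
Substitute the sample gammas (Toeplitz matrix and right-hand side of size 2):
  Gamma_p = [[11.123, -8.5282], [-8.5282, 11.123]]
  r_p     = [-8.5282, 8.1753]
Written out:
  11.123 phi_1 - 8.5282 phi_2 = -8.5282
  -8.5282 phi_1 + 11.123 phi_2 = 8.1753
Solve by Cramer's rule:
  det = gamma(0)^2 - gamma(1)^2 = (11.123)^2 - (-8.5282)^2 = 123.721129 - 72.73019524 = 50.99093376
  phi_hat_1 = [gamma(1) gamma(0) - gamma(1) gamma(2)] / det = [(-8.5282)(11.123) - (-8.5282)(8.1753)] / 50.99093376 = -25.13857514 / 50.99093376 = -0.493
  phi_hat_2 = [gamma(0) gamma(2) - gamma(1)^2] / det = [(11.123)(8.1753) - (-8.5282)^2] / 50.99093376 = 18.20366666 / 50.99093376 = 0.357
So phi_hat = [-0.4930, 0.3570].
Therefore phi_hat_2 = 0.3570.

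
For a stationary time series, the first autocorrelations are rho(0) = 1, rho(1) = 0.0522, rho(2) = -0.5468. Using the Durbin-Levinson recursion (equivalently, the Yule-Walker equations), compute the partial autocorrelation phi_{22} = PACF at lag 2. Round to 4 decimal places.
\phi_{22} = -0.5510

The PACF at lag k is phi_{kk}, the last component of the solution
to the Yule-Walker system G_k phi = r_k where
  (G_k)_{ij} = rho(|i - j|), (r_k)_i = rho(i), i,j = 1..k.
Equivalently, Durbin-Levinson gives phi_{kk} iteratively:
  phi_{11} = rho(1)
  phi_{kk} = [rho(k) - sum_{j=1..k-1} phi_{k-1,j} rho(k-j)]
            / [1 - sum_{j=1..k-1} phi_{k-1,j} rho(j)],
  phi_{k,j} = phi_{k-1,j} - phi_{kk} phi_{k-1,k-j},  j = 1..k-1.
Step k = 1:
  phi_11 = rho(1) = 0.0522.
Step k = 2:
  phi_22 = [rho(2) - phi_11 rho(1)] / [1 - phi_11 rho(1)] = [-0.5468 - (0.0522)(0.0522)] / [1 - (0.0522)(0.0522)]
         = -0.54952484 / 0.99727516 = -0.551.
Therefore phi_{22} = -0.5510.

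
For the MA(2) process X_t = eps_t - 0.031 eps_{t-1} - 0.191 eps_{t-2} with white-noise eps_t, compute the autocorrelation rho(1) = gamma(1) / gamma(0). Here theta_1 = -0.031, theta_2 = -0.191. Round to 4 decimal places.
\rho(1) = -0.0242

For an MA(q) process with theta_0 = 1, the autocovariance is
  gamma(k) = sigma^2 * sum_{i=0..q-k} theta_i * theta_{i+k},
and rho(k) = gamma(k) / gamma(0). Sigma^2 cancels.
  numerator   = (1)*(-0.031) + (-0.031)*(-0.191) = -0.025079.
  denominator = (1)^2 + (-0.031)^2 + (-0.191)^2 = 1.037442.
  rho(1) = -0.025079 / 1.037442 = -0.0242.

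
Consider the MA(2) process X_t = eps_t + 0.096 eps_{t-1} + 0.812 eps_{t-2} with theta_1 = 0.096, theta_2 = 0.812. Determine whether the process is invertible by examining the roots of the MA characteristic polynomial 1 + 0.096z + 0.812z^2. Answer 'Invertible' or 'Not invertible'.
\text{Invertible}

The MA(q) characteristic polynomial is P(z) = 1 + 0.096z + 0.812z^2.
Invertibility requires all roots to lie outside the unit circle, i.e. |z| > 1 for every root.
Set 1 + (0.096) z + (0.812) z^2 = 0, i.e. a z^2 + b z + c = 0 with a = 0.812, b = 0.096, c = 1.
Discriminant D = b^2 - 4ac = (0.096)^2 - 4*(0.812)*1 = 0.009216 - (3.248) = -3.238784.
D < 0, so the roots are the complex-conjugate pair z = (-b +/- i sqrt(-D)) / (2a) = -0.0591 +/- 1.1082i.
For a conjugate pair |z|^2 = z * conj(z) = (product of roots) = c/a = 1/(0.812) = 1.231527, so |z| = sqrt(1.231527) = 1.1097 for both roots.
Moduli of all roots: 1.1097, 1.1097.
All moduli strictly greater than 1? Yes.
Verdict: Invertible.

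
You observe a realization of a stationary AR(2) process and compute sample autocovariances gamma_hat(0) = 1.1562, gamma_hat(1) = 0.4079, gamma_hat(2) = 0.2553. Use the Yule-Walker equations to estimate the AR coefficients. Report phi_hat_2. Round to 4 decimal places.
\hat\phi_{2} = 0.1100

The Yule-Walker equations for an AR(p) process read, in matrix form,
  Gamma_p phi = r_p,   with   (Gamma_p)_{ij} = gamma(|i - j|),
                       (r_p)_i = gamma(i),   i,j = 1..p.
Substitute the sample gammas (Toeplitz matrix and right-hand side of size 2):
  Gamma_p = [[1.1562, 0.4079], [0.4079, 1.1562]]
  r_p     = [0.4079, 0.2553]
Written out:
  1.1562 phi_1 + 0.4079 phi_2 = 0.4079
  0.4079 phi_1 + 1.1562 phi_2 = 0.2553
Solve by Cramer's rule:
  det = gamma(0)^2 - gamma(1)^2 = (1.1562)^2 - (0.4079)^2 = 1.33679844 - 0.16638241 = 1.17041603
  phi_hat_1 = [gamma(1) gamma(0) - gamma(1) gamma(2)] / det = [(0.4079)(1.1562) - (0.4079)(0.2553)] / 1.17041603 = 0.36747711 / 1.17041603 = 0.314
  phi_hat_2 = [gamma(0) gamma(2) - gamma(1)^2] / det = [(1.1562)(0.2553) - (0.4079)^2] / 1.17041603 = 0.12879545 / 1.17041603 = 0.11
So phi_hat = [0.3140, 0.1100].
Therefore phi_hat_2 = 0.1100.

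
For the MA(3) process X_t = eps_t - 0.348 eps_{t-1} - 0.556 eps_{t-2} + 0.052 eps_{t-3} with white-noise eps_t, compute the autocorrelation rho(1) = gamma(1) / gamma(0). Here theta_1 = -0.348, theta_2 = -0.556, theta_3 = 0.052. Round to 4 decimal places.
\rho(1) = -0.1280

For an MA(q) process with theta_0 = 1, the autocovariance is
  gamma(k) = sigma^2 * sum_{i=0..q-k} theta_i * theta_{i+k},
and rho(k) = gamma(k) / gamma(0). Sigma^2 cancels.
  numerator   = (1)*(-0.348) + (-0.348)*(-0.556) + (-0.556)*(0.052) = -0.183424.
  denominator = (1)^2 + (-0.348)^2 + (-0.556)^2 + (0.052)^2 = 1.432944.
  rho(1) = -0.183424 / 1.432944 = -0.1280.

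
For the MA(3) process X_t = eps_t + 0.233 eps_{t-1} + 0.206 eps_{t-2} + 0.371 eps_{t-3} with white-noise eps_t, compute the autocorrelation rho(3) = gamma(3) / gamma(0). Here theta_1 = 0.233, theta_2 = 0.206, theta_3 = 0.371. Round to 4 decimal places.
\rho(3) = 0.3006

For an MA(q) process with theta_0 = 1, the autocovariance is
  gamma(k) = sigma^2 * sum_{i=0..q-k} theta_i * theta_{i+k},
and rho(k) = gamma(k) / gamma(0). Sigma^2 cancels.
  numerator   = (1)*(0.371) = 0.371.
  denominator = (1)^2 + (0.233)^2 + (0.206)^2 + (0.371)^2 = 1.234366.
  rho(3) = 0.371 / 1.234366 = 0.3006.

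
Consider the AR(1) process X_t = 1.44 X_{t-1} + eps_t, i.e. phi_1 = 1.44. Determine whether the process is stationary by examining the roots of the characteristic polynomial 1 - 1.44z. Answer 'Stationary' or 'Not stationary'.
\text{Not stationary}

The AR(p) characteristic polynomial is P(z) = 1 - 1.44z.
Stationarity requires all roots to lie outside the unit circle, i.e. |z| > 1 for every root.
This is linear in z: 1 + (-1.44) z = 0  =>  z = -1/(-1.44) = 0.694444,  |z| = 0.694444.
Moduli of all roots: 0.6944.
All moduli strictly greater than 1? No.
Verdict: Not stationary.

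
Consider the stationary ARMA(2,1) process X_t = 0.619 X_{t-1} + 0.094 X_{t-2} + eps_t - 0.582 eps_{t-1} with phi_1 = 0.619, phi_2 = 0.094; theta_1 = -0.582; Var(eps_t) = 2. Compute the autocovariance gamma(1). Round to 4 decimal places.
\gamma(1) = 0.1204

Multiply the model equation by X_{t-k} and take expectations. With theta_0 = psi_0 = 1 and psi_j the MA(infinity) weights, this gives
  gamma(k) - sum_i phi_i gamma(k-i) = c_k,
  c_k = sigma^2 * sum_{j=k..q} theta_j psi_{j-k}   (c_k = 0 for k > q),
using gamma(-m) = gamma(m).
psi-weights needed (psi_j = theta_j + sum_i phi_i psi_{j-i}):
  psi_1 = theta_1 + phi_1 = -0.582 + (0.619) = 0.037
Right-hand sides:
  c_0 = sigma^2 (1 + theta_1 psi_1) = 2 * (1 + (-0.582)(0.037)) = 2 * 0.978466 = 1.956932
  c_1 = sigma^2 theta_1 = 2 * (-0.582) = -1.164
  c_2 = 0
Equations for k = 0, 1, 2 (AR order 2, c_2 = 0):
  (E0) gamma(0) = phi_1 gamma(1) + phi_2 gamma(2) + c_0
  (E1) gamma(1) = phi_1 gamma(0) + phi_2 gamma(1) + c_1
  (E2) gamma(2) = phi_1 gamma(1) + phi_2 gamma(0)
From (E1): gamma(1) = A gamma(0) + B with
  A = phi_1 / (1 - phi_2) = 0.619 / 0.906 = 0.683223,   B = c_1 / (1 - phi_2) = -1.164 / 0.906 = -1.284768.
Insert (E2) into (E0): gamma(0) (1 - phi_2^2) = phi_1 (1 + phi_2) gamma(1) + c_0.
  phi_1 (1 + phi_2) = (0.619)(1.094) = 0.677186,   1 - phi_2^2 = 0.991164.
Replace gamma(1) by A gamma(0) + B and collect gamma(0):
  gamma(0) [0.991164 - (0.677186)(0.683223)] = (0.677186)(-1.284768) + 1.956932
  gamma(0) * 0.528495 = 1.086905
  gamma(0) = 1.086905 / 0.528495 = 2.056604.
  gamma(1) = A gamma(0) + B = (0.683223)(2.056604) + (-1.284768) = 0.120351.
Therefore gamma(1) = 0.1204 (to 4 decimal places).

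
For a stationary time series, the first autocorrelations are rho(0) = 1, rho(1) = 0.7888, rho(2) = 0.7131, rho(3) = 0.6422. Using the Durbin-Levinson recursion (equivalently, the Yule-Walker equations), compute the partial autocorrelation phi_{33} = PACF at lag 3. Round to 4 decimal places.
\phi_{33} = 0.0710

The PACF at lag k is phi_{kk}, the last component of the solution
to the Yule-Walker system G_k phi = r_k where
  (G_k)_{ij} = rho(|i - j|), (r_k)_i = rho(i), i,j = 1..k.
Equivalently, Durbin-Levinson gives phi_{kk} iteratively:
  phi_{11} = rho(1)
  phi_{kk} = [rho(k) - sum_{j=1..k-1} phi_{k-1,j} rho(k-j)]
            / [1 - sum_{j=1..k-1} phi_{k-1,j} rho(j)],
  phi_{k,j} = phi_{k-1,j} - phi_{kk} phi_{k-1,k-j},  j = 1..k-1.
Step k = 1:
  phi_11 = rho(1) = 0.7888.
Step k = 2:
  phi_22 = [rho(2) - phi_11 rho(1)] / [1 - phi_11 rho(1)] = [0.7131 - (0.7888)(0.7888)] / [1 - (0.7888)(0.7888)]
         = 0.09089456 / 0.37779456 = 0.240593.
  Update: phi_21 = phi_11 - phi_22 phi_11 = 0.7888 - (0.240593)(0.7888) = 0.599021.
Step k = 3:
  phi_33 = [rho(3) - phi_21 rho(2) - phi_22 rho(1)] / [1 - phi_21 rho(1) - phi_22 rho(2)]
    numerator   = 0.6422 - (0.599021)(0.7131) - (0.240593)(0.7888) = 0.02525901
    denominator = 1 - (0.599021)(0.7888) - (0.240593)(0.7131) = 0.35592601
  phi_33 = 0.02525901 / 0.35592601 = 0.071.
Therefore phi_{33} = 0.0710.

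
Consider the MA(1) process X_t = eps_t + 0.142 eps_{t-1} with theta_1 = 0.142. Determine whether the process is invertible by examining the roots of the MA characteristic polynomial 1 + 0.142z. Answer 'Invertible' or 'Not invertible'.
\text{Invertible}

The MA(q) characteristic polynomial is P(z) = 1 + 0.142z.
Invertibility requires all roots to lie outside the unit circle, i.e. |z| > 1 for every root.
This is linear in z: 1 + (0.142) z = 0  =>  z = -1/(0.142) = -7.042254,  |z| = 7.042254.
Moduli of all roots: 7.0423.
All moduli strictly greater than 1? Yes.
Verdict: Invertible.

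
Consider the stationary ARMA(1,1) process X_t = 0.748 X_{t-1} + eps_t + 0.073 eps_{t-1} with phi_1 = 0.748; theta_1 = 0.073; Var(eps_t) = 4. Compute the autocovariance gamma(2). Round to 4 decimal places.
\gamma(2) = 5.8810

Multiply the model equation by X_{t-k} and take expectations. With theta_0 = psi_0 = 1 and psi_j the MA(infinity) weights, this gives
  gamma(k) - sum_i phi_i gamma(k-i) = c_k,
  c_k = sigma^2 * sum_{j=k..q} theta_j psi_{j-k}   (c_k = 0 for k > q),
using gamma(-m) = gamma(m).
psi-weights needed (psi_j = theta_j + sum_i phi_i psi_{j-i}):
  psi_1 = theta_1 + phi_1 = 0.073 + (0.748) = 0.821
Right-hand sides:
  c_0 = sigma^2 (1 + theta_1 psi_1) = 4 * (1 + (0.073)(0.821)) = 4 * 1.059933 = 4.239732
  c_1 = sigma^2 theta_1 = 4 * (0.073) = 0.292
  c_2 = 0
Equations for k = 0 and k = 1 (AR order 1):
  gamma(0) = phi_1 gamma(1) + c_0
  gamma(1) = phi_1 gamma(0) + c_1
Substituting the second into the first: gamma(0) (1 - phi_1^2) = c_0 + phi_1 c_1, so
  gamma(0) = (c_0 + phi_1 c_1) / (1 - phi_1^2) = (4.239732 + (0.748)(0.292)) / (1 - (0.748)^2) = 4.458148 / 0.440496 = 10.120746.
  gamma(1) = phi_1 gamma(0) + c_1 = (0.748)(10.120746) + (0.292) = 7.862318.
For k = 2 (> q): gamma(2) = phi_1 gamma(1) = (0.748)(7.862318) = 5.881014.
Therefore gamma(2) = 5.8810 (to 4 decimal places).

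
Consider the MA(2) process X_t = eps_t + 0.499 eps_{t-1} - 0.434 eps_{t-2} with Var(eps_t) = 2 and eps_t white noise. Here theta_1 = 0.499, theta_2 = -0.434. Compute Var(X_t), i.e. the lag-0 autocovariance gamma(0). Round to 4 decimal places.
\gamma(0) = 2.8747

For an MA(q) process X_t = eps_t + sum_i theta_i eps_{t-i} with
Var(eps_t) = sigma^2, the variance is
  gamma(0) = sigma^2 * (1 + sum_i theta_i^2).
  sum_i theta_i^2 = (0.499)^2 + (-0.434)^2 = 0.249001 + 0.188356 = 0.437357.
  gamma(0) = 2 * (1 + 0.437357) = 2 * 1.437357 = 2.874714, which rounds to 2.8747.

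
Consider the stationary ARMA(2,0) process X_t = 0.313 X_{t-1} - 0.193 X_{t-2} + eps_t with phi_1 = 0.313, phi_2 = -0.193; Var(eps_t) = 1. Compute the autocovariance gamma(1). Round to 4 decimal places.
\gamma(1) = 0.2927

Multiply the model equation by X_{t-k} and take expectations. With theta_0 = psi_0 = 1 and psi_j the MA(infinity) weights, this gives
  gamma(k) - sum_i phi_i gamma(k-i) = c_k,
  c_k = sigma^2 * sum_{j=k..q} theta_j psi_{j-k}   (c_k = 0 for k > q),
using gamma(-m) = gamma(m).
Pure AR (q = 0): c_0 = sigma^2 = 1, c_k = 0 for k >= 1.
Equations for k = 0, 1, 2 (AR order 2, c_2 = 0):
  (E0) gamma(0) = phi_1 gamma(1) + phi_2 gamma(2) + c_0
  (E1) gamma(1) = phi_1 gamma(0) + phi_2 gamma(1) + c_1
  (E2) gamma(2) = phi_1 gamma(1) + phi_2 gamma(0)
From (E1): gamma(1) = A gamma(0) + B with
  A = phi_1 / (1 - phi_2) = 0.313 / 1.193 = 0.262364,   B = c_1 / (1 - phi_2) = 0 / 1.193 = 0.
Insert (E2) into (E0): gamma(0) (1 - phi_2^2) = phi_1 (1 + phi_2) gamma(1) + c_0.
  phi_1 (1 + phi_2) = (0.313)(0.807) = 0.252591,   1 - phi_2^2 = 0.962751.
Replace gamma(1) by A gamma(0) + B and collect gamma(0):
  gamma(0) [0.962751 - (0.252591)(0.262364)] = c_0 = 1
  gamma(0) * 0.89648 = 1
  gamma(0) = 1 / 0.89648 = 1.115474.
  gamma(1) = A gamma(0) = (0.262364)(1.115474) = 0.29266.
Therefore gamma(1) = 0.2927 (to 4 decimal places).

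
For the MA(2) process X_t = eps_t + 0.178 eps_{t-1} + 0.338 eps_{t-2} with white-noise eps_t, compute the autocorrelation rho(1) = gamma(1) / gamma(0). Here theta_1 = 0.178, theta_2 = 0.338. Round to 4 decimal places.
\rho(1) = 0.2078

For an MA(q) process with theta_0 = 1, the autocovariance is
  gamma(k) = sigma^2 * sum_{i=0..q-k} theta_i * theta_{i+k},
and rho(k) = gamma(k) / gamma(0). Sigma^2 cancels.
  numerator   = (1)*(0.178) + (0.178)*(0.338) = 0.238164.
  denominator = (1)^2 + (0.178)^2 + (0.338)^2 = 1.145928.
  rho(1) = 0.238164 / 1.145928 = 0.2078.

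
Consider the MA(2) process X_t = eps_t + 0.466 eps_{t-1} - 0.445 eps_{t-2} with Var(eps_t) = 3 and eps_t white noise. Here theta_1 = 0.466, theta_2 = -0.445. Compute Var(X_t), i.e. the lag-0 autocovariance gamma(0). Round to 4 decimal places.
\gamma(0) = 4.2455

For an MA(q) process X_t = eps_t + sum_i theta_i eps_{t-i} with
Var(eps_t) = sigma^2, the variance is
  gamma(0) = sigma^2 * (1 + sum_i theta_i^2).
  sum_i theta_i^2 = (0.466)^2 + (-0.445)^2 = 0.217156 + 0.198025 = 0.415181.
  gamma(0) = 3 * (1 + 0.415181) = 3 * 1.415181 = 4.245543, which rounds to 4.2455.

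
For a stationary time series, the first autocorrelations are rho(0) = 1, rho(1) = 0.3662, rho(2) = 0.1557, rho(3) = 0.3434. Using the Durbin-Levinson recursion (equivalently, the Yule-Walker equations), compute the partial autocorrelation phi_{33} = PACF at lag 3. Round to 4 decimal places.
\phi_{33} = 0.3220

The PACF at lag k is phi_{kk}, the last component of the solution
to the Yule-Walker system G_k phi = r_k where
  (G_k)_{ij} = rho(|i - j|), (r_k)_i = rho(i), i,j = 1..k.
Equivalently, Durbin-Levinson gives phi_{kk} iteratively:
  phi_{11} = rho(1)
  phi_{kk} = [rho(k) - sum_{j=1..k-1} phi_{k-1,j} rho(k-j)]
            / [1 - sum_{j=1..k-1} phi_{k-1,j} rho(j)],
  phi_{k,j} = phi_{k-1,j} - phi_{kk} phi_{k-1,k-j},  j = 1..k-1.
Step k = 1:
  phi_11 = rho(1) = 0.3662.
Step k = 2:
  phi_22 = [rho(2) - phi_11 rho(1)] / [1 - phi_11 rho(1)] = [0.1557 - (0.3662)(0.3662)] / [1 - (0.3662)(0.3662)]
         = 0.02159756 / 0.86589756 = 0.024942.
  Update: phi_21 = phi_11 - phi_22 phi_11 = 0.3662 - (0.024942)(0.3662) = 0.357066.
Step k = 3:
  phi_33 = [rho(3) - phi_21 rho(2) - phi_22 rho(1)] / [1 - phi_21 rho(1) - phi_22 rho(2)]
    numerator   = 0.3434 - (0.357066)(0.1557) - (0.024942)(0.3662) = 0.2786709
    denominator = 1 - (0.357066)(0.3662) - (0.024942)(0.1557) = 0.86535887
  phi_33 = 0.2786709 / 0.86535887 = 0.322.
Therefore phi_{33} = 0.3220.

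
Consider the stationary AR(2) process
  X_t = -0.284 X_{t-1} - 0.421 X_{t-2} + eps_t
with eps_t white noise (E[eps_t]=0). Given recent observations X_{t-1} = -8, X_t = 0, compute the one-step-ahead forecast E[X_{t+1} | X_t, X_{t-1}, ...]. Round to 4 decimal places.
E[X_{t+1} \mid \mathcal F_t] = 3.3680

For an AR(p) model X_t = c + sum_i phi_i X_{t-i} + eps_t, the
one-step-ahead conditional mean is
  E[X_{t+1} | X_t, ...] = c + sum_i phi_i X_{t+1-i}.
Substitute known values:
  E[X_{t+1} | ...] = (-0.284) * (0) + (-0.421) * (-8)
                   = 3.3680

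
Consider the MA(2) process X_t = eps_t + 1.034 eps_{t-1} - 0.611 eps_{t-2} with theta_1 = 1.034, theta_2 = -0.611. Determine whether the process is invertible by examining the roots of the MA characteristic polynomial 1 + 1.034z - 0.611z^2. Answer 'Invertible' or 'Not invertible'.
\text{Not invertible}

The MA(q) characteristic polynomial is P(z) = 1 + 1.034z - 0.611z^2.
Invertibility requires all roots to lie outside the unit circle, i.e. |z| > 1 for every root.
Set 1 + (1.034) z + (-0.611) z^2 = 0, i.e. a z^2 + b z + c = 0 with a = -0.611, b = 1.034, c = 1.
Discriminant D = b^2 - 4ac = (1.034)^2 - 4*(-0.611)*1 = 1.069156 - (-2.444) = 3.513156.
D >= 0, so the roots are real: z = (-b +/- sqrt(D)) / (2a) = (-1.034 +/- 1.874341) / (-1.222).
  z_1 = (-1.034 + 1.874341) / (-1.222) = -0.6877,   |z_1| = 0.6877.
  z_2 = (-1.034 - 1.874341) / (-1.222) = 2.38,   |z_2| = 2.38.
Moduli of all roots: 0.6877, 2.3800.
All moduli strictly greater than 1? No.
Verdict: Not invertible.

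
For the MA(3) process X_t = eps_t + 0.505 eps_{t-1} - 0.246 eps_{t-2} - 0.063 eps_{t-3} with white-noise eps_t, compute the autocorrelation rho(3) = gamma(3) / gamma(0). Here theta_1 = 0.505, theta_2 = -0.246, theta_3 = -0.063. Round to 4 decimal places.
\rho(3) = -0.0477

For an MA(q) process with theta_0 = 1, the autocovariance is
  gamma(k) = sigma^2 * sum_{i=0..q-k} theta_i * theta_{i+k},
and rho(k) = gamma(k) / gamma(0). Sigma^2 cancels.
  numerator   = (1)*(-0.063) = -0.063.
  denominator = (1)^2 + (0.505)^2 + (-0.246)^2 + (-0.063)^2 = 1.31951.
  rho(3) = -0.063 / 1.31951 = -0.0477.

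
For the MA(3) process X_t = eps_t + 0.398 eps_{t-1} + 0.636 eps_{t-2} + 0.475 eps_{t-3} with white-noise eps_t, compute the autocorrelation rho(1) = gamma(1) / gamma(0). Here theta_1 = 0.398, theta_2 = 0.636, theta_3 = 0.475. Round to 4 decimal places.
\rho(1) = 0.5330

For an MA(q) process with theta_0 = 1, the autocovariance is
  gamma(k) = sigma^2 * sum_{i=0..q-k} theta_i * theta_{i+k},
and rho(k) = gamma(k) / gamma(0). Sigma^2 cancels.
  numerator   = (1)*(0.398) + (0.398)*(0.636) + (0.636)*(0.475) = 0.953228.
  denominator = (1)^2 + (0.398)^2 + (0.636)^2 + (0.475)^2 = 1.788525.
  rho(1) = 0.953228 / 1.788525 = 0.5330.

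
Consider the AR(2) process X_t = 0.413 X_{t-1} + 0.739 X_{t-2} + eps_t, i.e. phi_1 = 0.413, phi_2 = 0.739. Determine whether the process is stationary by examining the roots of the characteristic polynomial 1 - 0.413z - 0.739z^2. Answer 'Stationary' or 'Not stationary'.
\text{Not stationary}

The AR(p) characteristic polynomial is P(z) = 1 - 0.413z - 0.739z^2.
Stationarity requires all roots to lie outside the unit circle, i.e. |z| > 1 for every root.
Set 1 + (-0.413) z + (-0.739) z^2 = 0, i.e. a z^2 + b z + c = 0 with a = -0.739, b = -0.413, c = 1.
Discriminant D = b^2 - 4ac = (-0.413)^2 - 4*(-0.739)*1 = 0.170569 - (-2.956) = 3.126569.
D >= 0, so the roots are real: z = (-b +/- sqrt(D)) / (2a) = (0.413 +/- 1.768211) / (-1.478).
  z_1 = (0.413 + 1.768211) / (-1.478) = -1.4758,   |z_1| = 1.4758.
  z_2 = (0.413 - 1.768211) / (-1.478) = 0.9169,   |z_2| = 0.9169.
Moduli of all roots: 1.4758, 0.9169.
All moduli strictly greater than 1? No.
Verdict: Not stationary.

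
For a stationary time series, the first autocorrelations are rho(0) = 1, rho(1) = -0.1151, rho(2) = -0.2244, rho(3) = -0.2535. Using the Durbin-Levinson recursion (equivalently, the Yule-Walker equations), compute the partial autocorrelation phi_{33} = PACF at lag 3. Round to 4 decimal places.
\phi_{33} = -0.3370

The PACF at lag k is phi_{kk}, the last component of the solution
to the Yule-Walker system G_k phi = r_k where
  (G_k)_{ij} = rho(|i - j|), (r_k)_i = rho(i), i,j = 1..k.
Equivalently, Durbin-Levinson gives phi_{kk} iteratively:
  phi_{11} = rho(1)
  phi_{kk} = [rho(k) - sum_{j=1..k-1} phi_{k-1,j} rho(k-j)]
            / [1 - sum_{j=1..k-1} phi_{k-1,j} rho(j)],
  phi_{k,j} = phi_{k-1,j} - phi_{kk} phi_{k-1,k-j},  j = 1..k-1.
Step k = 1:
  phi_11 = rho(1) = -0.1151.
Step k = 2:
  phi_22 = [rho(2) - phi_11 rho(1)] / [1 - phi_11 rho(1)] = [-0.2244 - (-0.1151)(-0.1151)] / [1 - (-0.1151)(-0.1151)]
         = -0.23764801 / 0.98675199 = -0.240839.
  Update: phi_21 = phi_11 - phi_22 phi_11 = -0.1151 - (-0.240839)(-0.1151) = -0.142821.
Step k = 3:
  phi_33 = [rho(3) - phi_21 rho(2) - phi_22 rho(1)] / [1 - phi_21 rho(1) - phi_22 rho(2)]
    numerator   = -0.2535 - (-0.142821)(-0.2244) - (-0.240839)(-0.1151) = -0.31326945
    denominator = 1 - (-0.142821)(-0.1151) - (-0.240839)(-0.2244) = 0.92951717
  phi_33 = -0.31326945 / 0.92951717 = -0.337.
Therefore phi_{33} = -0.3370.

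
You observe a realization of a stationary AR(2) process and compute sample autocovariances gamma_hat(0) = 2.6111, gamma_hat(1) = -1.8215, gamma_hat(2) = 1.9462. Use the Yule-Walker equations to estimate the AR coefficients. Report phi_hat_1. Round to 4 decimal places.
\hat\phi_{1} = -0.3460

The Yule-Walker equations for an AR(p) process read, in matrix form,
  Gamma_p phi = r_p,   with   (Gamma_p)_{ij} = gamma(|i - j|),
                       (r_p)_i = gamma(i),   i,j = 1..p.
Substitute the sample gammas (Toeplitz matrix and right-hand side of size 2):
  Gamma_p = [[2.6111, -1.8215], [-1.8215, 2.6111]]
  r_p     = [-1.8215, 1.9462]
Written out:
  2.6111 phi_1 - 1.8215 phi_2 = -1.8215
  -1.8215 phi_1 + 2.6111 phi_2 = 1.9462
Solve by Cramer's rule:
  det = gamma(0)^2 - gamma(1)^2 = (2.6111)^2 - (-1.8215)^2 = 6.81784321 - 3.31786225 = 3.49998096
  phi_hat_1 = [gamma(1) gamma(0) - gamma(1) gamma(2)] / det = [(-1.8215)(2.6111) - (-1.8215)(1.9462)] / 3.49998096 = -1.21111535 / 3.49998096 = -0.346
  phi_hat_2 = [gamma(0) gamma(2) - gamma(1)^2] / det = [(2.6111)(1.9462) - (-1.8215)^2] / 3.49998096 = 1.76386057 / 3.49998096 = 0.504
So phi_hat = [-0.3460, 0.5040].
Therefore phi_hat_1 = -0.3460.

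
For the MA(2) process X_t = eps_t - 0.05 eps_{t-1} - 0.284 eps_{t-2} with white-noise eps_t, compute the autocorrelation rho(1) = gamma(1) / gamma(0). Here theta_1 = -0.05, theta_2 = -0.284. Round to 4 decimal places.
\rho(1) = -0.0331

For an MA(q) process with theta_0 = 1, the autocovariance is
  gamma(k) = sigma^2 * sum_{i=0..q-k} theta_i * theta_{i+k},
and rho(k) = gamma(k) / gamma(0). Sigma^2 cancels.
  numerator   = (1)*(-0.05) + (-0.05)*(-0.284) = -0.0358.
  denominator = (1)^2 + (-0.05)^2 + (-0.284)^2 = 1.083156.
  rho(1) = -0.0358 / 1.083156 = -0.0331.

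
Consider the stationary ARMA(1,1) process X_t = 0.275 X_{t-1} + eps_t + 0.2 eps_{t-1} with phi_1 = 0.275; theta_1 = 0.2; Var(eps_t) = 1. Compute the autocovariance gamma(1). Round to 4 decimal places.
\gamma(1) = 0.5421

Multiply the model equation by X_{t-k} and take expectations. With theta_0 = psi_0 = 1 and psi_j the MA(infinity) weights, this gives
  gamma(k) - sum_i phi_i gamma(k-i) = c_k,
  c_k = sigma^2 * sum_{j=k..q} theta_j psi_{j-k}   (c_k = 0 for k > q),
using gamma(-m) = gamma(m).
psi-weights needed (psi_j = theta_j + sum_i phi_i psi_{j-i}):
  psi_1 = theta_1 + phi_1 = 0.2 + (0.275) = 0.475
Right-hand sides:
  c_0 = sigma^2 (1 + theta_1 psi_1) = 1 * (1 + (0.2)(0.475)) = 1 * 1.095 = 1.095
  c_1 = sigma^2 theta_1 = 1 * (0.2) = 0.2
  c_2 = 0
Equations for k = 0 and k = 1 (AR order 1):
  gamma(0) = phi_1 gamma(1) + c_0
  gamma(1) = phi_1 gamma(0) + c_1
Substituting the second into the first: gamma(0) (1 - phi_1^2) = c_0 + phi_1 c_1, so
  gamma(0) = (c_0 + phi_1 c_1) / (1 - phi_1^2) = (1.095 + (0.275)(0.2)) / (1 - (0.275)^2) = 1.15 / 0.924375 = 1.244084.
  gamma(1) = phi_1 gamma(0) + c_1 = (0.275)(1.244084) + (0.2) = 0.542123.
Therefore gamma(1) = 0.5421 (to 4 decimal places).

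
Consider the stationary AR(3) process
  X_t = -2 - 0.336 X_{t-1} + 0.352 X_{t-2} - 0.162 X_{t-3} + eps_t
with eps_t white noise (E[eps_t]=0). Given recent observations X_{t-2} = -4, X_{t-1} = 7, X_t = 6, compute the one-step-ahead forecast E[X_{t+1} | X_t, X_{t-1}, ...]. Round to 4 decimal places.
E[X_{t+1} \mid \mathcal F_t] = -0.9040

For an AR(p) model X_t = c + sum_i phi_i X_{t-i} + eps_t, the
one-step-ahead conditional mean is
  E[X_{t+1} | X_t, ...] = c + sum_i phi_i X_{t+1-i}.
Substitute known values:
  E[X_{t+1} | ...] = -2 + (-0.336) * (6) + (0.352) * (7) + (-0.162) * (-4)
                   = -0.9040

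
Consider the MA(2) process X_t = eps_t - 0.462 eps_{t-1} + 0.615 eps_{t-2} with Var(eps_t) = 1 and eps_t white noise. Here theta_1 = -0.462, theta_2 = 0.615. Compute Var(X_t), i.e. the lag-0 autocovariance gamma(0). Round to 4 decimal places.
\gamma(0) = 1.5917

For an MA(q) process X_t = eps_t + sum_i theta_i eps_{t-i} with
Var(eps_t) = sigma^2, the variance is
  gamma(0) = sigma^2 * (1 + sum_i theta_i^2).
  sum_i theta_i^2 = (-0.462)^2 + (0.615)^2 = 0.213444 + 0.378225 = 0.591669.
  gamma(0) = 1 * (1 + 0.591669) = 1 * 1.591669 = 1.591669, which rounds to 1.5917.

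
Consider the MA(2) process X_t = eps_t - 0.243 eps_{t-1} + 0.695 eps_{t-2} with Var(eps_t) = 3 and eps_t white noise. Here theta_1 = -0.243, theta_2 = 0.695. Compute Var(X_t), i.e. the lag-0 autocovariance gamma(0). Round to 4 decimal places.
\gamma(0) = 4.6262

For an MA(q) process X_t = eps_t + sum_i theta_i eps_{t-i} with
Var(eps_t) = sigma^2, the variance is
  gamma(0) = sigma^2 * (1 + sum_i theta_i^2).
  sum_i theta_i^2 = (-0.243)^2 + (0.695)^2 = 0.059049 + 0.483025 = 0.542074.
  gamma(0) = 3 * (1 + 0.542074) = 3 * 1.542074 = 4.626222, which rounds to 4.6262.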